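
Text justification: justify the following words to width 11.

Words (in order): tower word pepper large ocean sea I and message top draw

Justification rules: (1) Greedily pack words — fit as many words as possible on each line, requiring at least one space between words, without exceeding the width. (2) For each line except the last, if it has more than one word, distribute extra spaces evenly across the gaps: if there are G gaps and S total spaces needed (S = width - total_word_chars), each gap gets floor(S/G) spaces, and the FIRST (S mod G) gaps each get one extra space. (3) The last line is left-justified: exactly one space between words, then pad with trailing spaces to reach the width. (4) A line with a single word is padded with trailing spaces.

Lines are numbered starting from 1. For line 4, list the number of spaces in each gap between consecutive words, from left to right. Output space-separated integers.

Line 1: ['tower', 'word'] (min_width=10, slack=1)
Line 2: ['pepper'] (min_width=6, slack=5)
Line 3: ['large', 'ocean'] (min_width=11, slack=0)
Line 4: ['sea', 'I', 'and'] (min_width=9, slack=2)
Line 5: ['message', 'top'] (min_width=11, slack=0)
Line 6: ['draw'] (min_width=4, slack=7)

Answer: 2 2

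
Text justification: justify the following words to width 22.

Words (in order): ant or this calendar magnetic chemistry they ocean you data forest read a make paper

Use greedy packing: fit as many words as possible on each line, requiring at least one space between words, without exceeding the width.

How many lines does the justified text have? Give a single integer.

Line 1: ['ant', 'or', 'this', 'calendar'] (min_width=20, slack=2)
Line 2: ['magnetic', 'chemistry'] (min_width=18, slack=4)
Line 3: ['they', 'ocean', 'you', 'data'] (min_width=19, slack=3)
Line 4: ['forest', 'read', 'a', 'make'] (min_width=18, slack=4)
Line 5: ['paper'] (min_width=5, slack=17)
Total lines: 5

Answer: 5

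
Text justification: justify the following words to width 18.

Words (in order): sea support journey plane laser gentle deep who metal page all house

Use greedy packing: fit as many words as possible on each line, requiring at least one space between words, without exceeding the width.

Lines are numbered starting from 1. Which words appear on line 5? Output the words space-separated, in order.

Answer: house

Derivation:
Line 1: ['sea', 'support'] (min_width=11, slack=7)
Line 2: ['journey', 'plane'] (min_width=13, slack=5)
Line 3: ['laser', 'gentle', 'deep'] (min_width=17, slack=1)
Line 4: ['who', 'metal', 'page', 'all'] (min_width=18, slack=0)
Line 5: ['house'] (min_width=5, slack=13)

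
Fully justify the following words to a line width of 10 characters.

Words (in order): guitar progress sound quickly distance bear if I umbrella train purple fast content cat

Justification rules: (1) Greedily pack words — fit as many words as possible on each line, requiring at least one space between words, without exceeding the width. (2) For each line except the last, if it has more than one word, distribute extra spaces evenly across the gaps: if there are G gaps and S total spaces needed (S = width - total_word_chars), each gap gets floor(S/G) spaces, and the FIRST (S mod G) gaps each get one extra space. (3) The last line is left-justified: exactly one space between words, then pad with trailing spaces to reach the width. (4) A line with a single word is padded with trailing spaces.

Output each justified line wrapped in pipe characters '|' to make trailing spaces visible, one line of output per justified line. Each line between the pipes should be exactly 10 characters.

Line 1: ['guitar'] (min_width=6, slack=4)
Line 2: ['progress'] (min_width=8, slack=2)
Line 3: ['sound'] (min_width=5, slack=5)
Line 4: ['quickly'] (min_width=7, slack=3)
Line 5: ['distance'] (min_width=8, slack=2)
Line 6: ['bear', 'if', 'I'] (min_width=9, slack=1)
Line 7: ['umbrella'] (min_width=8, slack=2)
Line 8: ['train'] (min_width=5, slack=5)
Line 9: ['purple'] (min_width=6, slack=4)
Line 10: ['fast'] (min_width=4, slack=6)
Line 11: ['content'] (min_width=7, slack=3)
Line 12: ['cat'] (min_width=3, slack=7)

Answer: |guitar    |
|progress  |
|sound     |
|quickly   |
|distance  |
|bear  if I|
|umbrella  |
|train     |
|purple    |
|fast      |
|content   |
|cat       |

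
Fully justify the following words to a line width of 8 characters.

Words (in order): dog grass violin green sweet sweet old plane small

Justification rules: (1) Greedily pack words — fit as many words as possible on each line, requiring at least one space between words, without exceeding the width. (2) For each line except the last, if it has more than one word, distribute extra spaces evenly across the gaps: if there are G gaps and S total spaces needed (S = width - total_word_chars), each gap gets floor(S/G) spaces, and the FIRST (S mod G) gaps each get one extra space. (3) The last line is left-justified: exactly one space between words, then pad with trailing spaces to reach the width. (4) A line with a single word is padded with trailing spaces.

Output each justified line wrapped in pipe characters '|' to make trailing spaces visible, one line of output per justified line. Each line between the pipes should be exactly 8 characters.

Answer: |dog     |
|grass   |
|violin  |
|green   |
|sweet   |
|sweet   |
|old     |
|plane   |
|small   |

Derivation:
Line 1: ['dog'] (min_width=3, slack=5)
Line 2: ['grass'] (min_width=5, slack=3)
Line 3: ['violin'] (min_width=6, slack=2)
Line 4: ['green'] (min_width=5, slack=3)
Line 5: ['sweet'] (min_width=5, slack=3)
Line 6: ['sweet'] (min_width=5, slack=3)
Line 7: ['old'] (min_width=3, slack=5)
Line 8: ['plane'] (min_width=5, slack=3)
Line 9: ['small'] (min_width=5, slack=3)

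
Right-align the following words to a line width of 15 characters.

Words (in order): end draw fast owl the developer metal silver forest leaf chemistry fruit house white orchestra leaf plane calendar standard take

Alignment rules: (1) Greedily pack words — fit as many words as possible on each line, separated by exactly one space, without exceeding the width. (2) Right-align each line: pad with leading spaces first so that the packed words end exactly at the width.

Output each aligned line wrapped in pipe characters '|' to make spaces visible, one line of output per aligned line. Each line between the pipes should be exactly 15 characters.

Line 1: ['end', 'draw', 'fast'] (min_width=13, slack=2)
Line 2: ['owl', 'the'] (min_width=7, slack=8)
Line 3: ['developer', 'metal'] (min_width=15, slack=0)
Line 4: ['silver', 'forest'] (min_width=13, slack=2)
Line 5: ['leaf', 'chemistry'] (min_width=14, slack=1)
Line 6: ['fruit', 'house'] (min_width=11, slack=4)
Line 7: ['white', 'orchestra'] (min_width=15, slack=0)
Line 8: ['leaf', 'plane'] (min_width=10, slack=5)
Line 9: ['calendar'] (min_width=8, slack=7)
Line 10: ['standard', 'take'] (min_width=13, slack=2)

Answer: |  end draw fast|
|        owl the|
|developer metal|
|  silver forest|
| leaf chemistry|
|    fruit house|
|white orchestra|
|     leaf plane|
|       calendar|
|  standard take|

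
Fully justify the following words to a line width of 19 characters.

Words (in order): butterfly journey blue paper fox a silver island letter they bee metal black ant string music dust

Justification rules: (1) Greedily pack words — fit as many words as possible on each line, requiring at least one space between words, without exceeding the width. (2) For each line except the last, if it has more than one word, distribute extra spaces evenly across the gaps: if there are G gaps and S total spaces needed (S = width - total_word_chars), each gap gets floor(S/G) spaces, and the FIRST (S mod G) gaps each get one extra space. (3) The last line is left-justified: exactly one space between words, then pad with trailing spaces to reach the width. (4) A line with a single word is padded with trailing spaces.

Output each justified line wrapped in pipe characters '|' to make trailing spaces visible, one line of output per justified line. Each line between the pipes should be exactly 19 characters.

Line 1: ['butterfly', 'journey'] (min_width=17, slack=2)
Line 2: ['blue', 'paper', 'fox', 'a'] (min_width=16, slack=3)
Line 3: ['silver', 'island'] (min_width=13, slack=6)
Line 4: ['letter', 'they', 'bee'] (min_width=15, slack=4)
Line 5: ['metal', 'black', 'ant'] (min_width=15, slack=4)
Line 6: ['string', 'music', 'dust'] (min_width=17, slack=2)

Answer: |butterfly   journey|
|blue  paper  fox  a|
|silver       island|
|letter   they   bee|
|metal   black   ant|
|string music dust  |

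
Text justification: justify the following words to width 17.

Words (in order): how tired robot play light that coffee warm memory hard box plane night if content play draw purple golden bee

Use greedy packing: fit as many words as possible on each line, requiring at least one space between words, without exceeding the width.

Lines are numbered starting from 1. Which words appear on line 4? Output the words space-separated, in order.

Line 1: ['how', 'tired', 'robot'] (min_width=15, slack=2)
Line 2: ['play', 'light', 'that'] (min_width=15, slack=2)
Line 3: ['coffee', 'warm'] (min_width=11, slack=6)
Line 4: ['memory', 'hard', 'box'] (min_width=15, slack=2)
Line 5: ['plane', 'night', 'if'] (min_width=14, slack=3)
Line 6: ['content', 'play', 'draw'] (min_width=17, slack=0)
Line 7: ['purple', 'golden', 'bee'] (min_width=17, slack=0)

Answer: memory hard box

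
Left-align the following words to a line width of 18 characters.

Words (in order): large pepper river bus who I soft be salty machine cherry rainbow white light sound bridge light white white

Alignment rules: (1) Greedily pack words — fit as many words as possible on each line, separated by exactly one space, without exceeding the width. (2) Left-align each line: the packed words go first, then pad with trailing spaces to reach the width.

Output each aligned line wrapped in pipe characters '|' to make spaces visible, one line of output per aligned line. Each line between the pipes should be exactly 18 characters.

Answer: |large pepper river|
|bus who I soft be |
|salty machine     |
|cherry rainbow    |
|white light sound |
|bridge light white|
|white             |

Derivation:
Line 1: ['large', 'pepper', 'river'] (min_width=18, slack=0)
Line 2: ['bus', 'who', 'I', 'soft', 'be'] (min_width=17, slack=1)
Line 3: ['salty', 'machine'] (min_width=13, slack=5)
Line 4: ['cherry', 'rainbow'] (min_width=14, slack=4)
Line 5: ['white', 'light', 'sound'] (min_width=17, slack=1)
Line 6: ['bridge', 'light', 'white'] (min_width=18, slack=0)
Line 7: ['white'] (min_width=5, slack=13)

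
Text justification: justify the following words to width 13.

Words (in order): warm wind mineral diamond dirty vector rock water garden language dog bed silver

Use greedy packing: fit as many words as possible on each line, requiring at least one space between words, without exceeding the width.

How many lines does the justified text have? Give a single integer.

Answer: 7

Derivation:
Line 1: ['warm', 'wind'] (min_width=9, slack=4)
Line 2: ['mineral'] (min_width=7, slack=6)
Line 3: ['diamond', 'dirty'] (min_width=13, slack=0)
Line 4: ['vector', 'rock'] (min_width=11, slack=2)
Line 5: ['water', 'garden'] (min_width=12, slack=1)
Line 6: ['language', 'dog'] (min_width=12, slack=1)
Line 7: ['bed', 'silver'] (min_width=10, slack=3)
Total lines: 7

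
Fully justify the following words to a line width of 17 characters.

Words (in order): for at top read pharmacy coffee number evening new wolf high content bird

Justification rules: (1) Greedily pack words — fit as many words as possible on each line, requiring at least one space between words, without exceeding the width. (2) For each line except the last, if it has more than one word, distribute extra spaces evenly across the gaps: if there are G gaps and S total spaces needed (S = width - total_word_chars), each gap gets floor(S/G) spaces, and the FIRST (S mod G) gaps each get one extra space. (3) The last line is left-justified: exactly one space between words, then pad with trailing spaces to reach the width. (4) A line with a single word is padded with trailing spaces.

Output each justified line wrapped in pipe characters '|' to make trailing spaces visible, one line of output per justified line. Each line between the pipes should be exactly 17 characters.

Line 1: ['for', 'at', 'top', 'read'] (min_width=15, slack=2)
Line 2: ['pharmacy', 'coffee'] (min_width=15, slack=2)
Line 3: ['number', 'evening'] (min_width=14, slack=3)
Line 4: ['new', 'wolf', 'high'] (min_width=13, slack=4)
Line 5: ['content', 'bird'] (min_width=12, slack=5)

Answer: |for  at  top read|
|pharmacy   coffee|
|number    evening|
|new   wolf   high|
|content bird     |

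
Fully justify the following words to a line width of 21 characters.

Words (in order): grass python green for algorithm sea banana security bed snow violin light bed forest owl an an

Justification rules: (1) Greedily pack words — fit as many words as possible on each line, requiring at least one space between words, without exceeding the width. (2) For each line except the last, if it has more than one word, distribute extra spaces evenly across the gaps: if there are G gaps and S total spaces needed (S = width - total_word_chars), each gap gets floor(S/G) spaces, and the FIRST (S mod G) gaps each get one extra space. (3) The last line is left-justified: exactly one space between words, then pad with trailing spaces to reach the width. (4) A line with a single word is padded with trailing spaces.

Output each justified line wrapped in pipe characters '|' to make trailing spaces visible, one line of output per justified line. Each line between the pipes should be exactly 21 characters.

Answer: |grass   python  green|
|for   algorithm   sea|
|banana  security  bed|
|snow violin light bed|
|forest owl an an     |

Derivation:
Line 1: ['grass', 'python', 'green'] (min_width=18, slack=3)
Line 2: ['for', 'algorithm', 'sea'] (min_width=17, slack=4)
Line 3: ['banana', 'security', 'bed'] (min_width=19, slack=2)
Line 4: ['snow', 'violin', 'light', 'bed'] (min_width=21, slack=0)
Line 5: ['forest', 'owl', 'an', 'an'] (min_width=16, slack=5)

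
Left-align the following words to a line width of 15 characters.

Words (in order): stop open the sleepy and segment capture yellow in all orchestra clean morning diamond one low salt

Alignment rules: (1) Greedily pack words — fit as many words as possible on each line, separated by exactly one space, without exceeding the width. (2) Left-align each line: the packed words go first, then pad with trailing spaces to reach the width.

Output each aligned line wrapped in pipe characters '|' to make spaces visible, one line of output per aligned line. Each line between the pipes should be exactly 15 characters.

Line 1: ['stop', 'open', 'the'] (min_width=13, slack=2)
Line 2: ['sleepy', 'and'] (min_width=10, slack=5)
Line 3: ['segment', 'capture'] (min_width=15, slack=0)
Line 4: ['yellow', 'in', 'all'] (min_width=13, slack=2)
Line 5: ['orchestra', 'clean'] (min_width=15, slack=0)
Line 6: ['morning', 'diamond'] (min_width=15, slack=0)
Line 7: ['one', 'low', 'salt'] (min_width=12, slack=3)

Answer: |stop open the  |
|sleepy and     |
|segment capture|
|yellow in all  |
|orchestra clean|
|morning diamond|
|one low salt   |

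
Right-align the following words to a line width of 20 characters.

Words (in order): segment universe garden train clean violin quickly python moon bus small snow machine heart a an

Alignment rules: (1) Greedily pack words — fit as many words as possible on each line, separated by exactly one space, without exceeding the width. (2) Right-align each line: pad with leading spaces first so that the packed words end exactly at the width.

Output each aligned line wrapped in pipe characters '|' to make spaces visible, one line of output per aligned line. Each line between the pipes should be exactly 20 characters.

Line 1: ['segment', 'universe'] (min_width=16, slack=4)
Line 2: ['garden', 'train', 'clean'] (min_width=18, slack=2)
Line 3: ['violin', 'quickly'] (min_width=14, slack=6)
Line 4: ['python', 'moon', 'bus'] (min_width=15, slack=5)
Line 5: ['small', 'snow', 'machine'] (min_width=18, slack=2)
Line 6: ['heart', 'a', 'an'] (min_width=10, slack=10)

Answer: |    segment universe|
|  garden train clean|
|      violin quickly|
|     python moon bus|
|  small snow machine|
|          heart a an|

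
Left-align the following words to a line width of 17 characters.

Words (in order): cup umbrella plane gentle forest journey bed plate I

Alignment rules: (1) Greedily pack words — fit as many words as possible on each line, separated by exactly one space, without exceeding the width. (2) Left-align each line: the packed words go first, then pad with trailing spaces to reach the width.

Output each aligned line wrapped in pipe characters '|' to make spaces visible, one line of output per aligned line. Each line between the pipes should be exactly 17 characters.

Line 1: ['cup', 'umbrella'] (min_width=12, slack=5)
Line 2: ['plane', 'gentle'] (min_width=12, slack=5)
Line 3: ['forest', 'journey'] (min_width=14, slack=3)
Line 4: ['bed', 'plate', 'I'] (min_width=11, slack=6)

Answer: |cup umbrella     |
|plane gentle     |
|forest journey   |
|bed plate I      |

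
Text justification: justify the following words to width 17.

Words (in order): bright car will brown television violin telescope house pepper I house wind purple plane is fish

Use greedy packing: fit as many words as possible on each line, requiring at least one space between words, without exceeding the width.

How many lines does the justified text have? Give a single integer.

Line 1: ['bright', 'car', 'will'] (min_width=15, slack=2)
Line 2: ['brown', 'television'] (min_width=16, slack=1)
Line 3: ['violin', 'telescope'] (min_width=16, slack=1)
Line 4: ['house', 'pepper', 'I'] (min_width=14, slack=3)
Line 5: ['house', 'wind', 'purple'] (min_width=17, slack=0)
Line 6: ['plane', 'is', 'fish'] (min_width=13, slack=4)
Total lines: 6

Answer: 6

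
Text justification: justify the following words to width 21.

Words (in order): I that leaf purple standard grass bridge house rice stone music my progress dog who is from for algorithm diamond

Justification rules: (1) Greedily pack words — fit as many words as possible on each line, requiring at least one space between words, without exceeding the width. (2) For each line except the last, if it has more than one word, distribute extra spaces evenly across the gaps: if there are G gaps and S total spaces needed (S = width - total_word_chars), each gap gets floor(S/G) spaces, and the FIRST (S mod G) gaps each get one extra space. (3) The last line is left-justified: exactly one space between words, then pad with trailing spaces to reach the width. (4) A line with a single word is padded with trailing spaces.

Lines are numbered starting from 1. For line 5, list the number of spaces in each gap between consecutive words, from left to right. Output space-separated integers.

Answer: 3 3 3

Derivation:
Line 1: ['I', 'that', 'leaf', 'purple'] (min_width=18, slack=3)
Line 2: ['standard', 'grass', 'bridge'] (min_width=21, slack=0)
Line 3: ['house', 'rice', 'stone'] (min_width=16, slack=5)
Line 4: ['music', 'my', 'progress', 'dog'] (min_width=21, slack=0)
Line 5: ['who', 'is', 'from', 'for'] (min_width=15, slack=6)
Line 6: ['algorithm', 'diamond'] (min_width=17, slack=4)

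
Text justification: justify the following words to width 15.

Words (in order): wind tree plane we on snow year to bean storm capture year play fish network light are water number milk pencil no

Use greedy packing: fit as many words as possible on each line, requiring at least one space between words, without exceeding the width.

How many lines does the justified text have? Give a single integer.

Answer: 9

Derivation:
Line 1: ['wind', 'tree', 'plane'] (min_width=15, slack=0)
Line 2: ['we', 'on', 'snow', 'year'] (min_width=15, slack=0)
Line 3: ['to', 'bean', 'storm'] (min_width=13, slack=2)
Line 4: ['capture', 'year'] (min_width=12, slack=3)
Line 5: ['play', 'fish'] (min_width=9, slack=6)
Line 6: ['network', 'light'] (min_width=13, slack=2)
Line 7: ['are', 'water'] (min_width=9, slack=6)
Line 8: ['number', 'milk'] (min_width=11, slack=4)
Line 9: ['pencil', 'no'] (min_width=9, slack=6)
Total lines: 9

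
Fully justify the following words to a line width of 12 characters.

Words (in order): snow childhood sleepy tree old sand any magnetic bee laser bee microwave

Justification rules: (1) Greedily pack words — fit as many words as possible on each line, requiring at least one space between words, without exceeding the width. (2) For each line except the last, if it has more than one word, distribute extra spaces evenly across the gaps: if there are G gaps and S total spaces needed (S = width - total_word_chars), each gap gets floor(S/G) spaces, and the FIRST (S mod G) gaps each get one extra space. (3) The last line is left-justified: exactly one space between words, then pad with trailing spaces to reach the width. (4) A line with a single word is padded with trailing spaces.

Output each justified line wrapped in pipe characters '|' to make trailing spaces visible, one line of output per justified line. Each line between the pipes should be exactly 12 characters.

Line 1: ['snow'] (min_width=4, slack=8)
Line 2: ['childhood'] (min_width=9, slack=3)
Line 3: ['sleepy', 'tree'] (min_width=11, slack=1)
Line 4: ['old', 'sand', 'any'] (min_width=12, slack=0)
Line 5: ['magnetic', 'bee'] (min_width=12, slack=0)
Line 6: ['laser', 'bee'] (min_width=9, slack=3)
Line 7: ['microwave'] (min_width=9, slack=3)

Answer: |snow        |
|childhood   |
|sleepy  tree|
|old sand any|
|magnetic bee|
|laser    bee|
|microwave   |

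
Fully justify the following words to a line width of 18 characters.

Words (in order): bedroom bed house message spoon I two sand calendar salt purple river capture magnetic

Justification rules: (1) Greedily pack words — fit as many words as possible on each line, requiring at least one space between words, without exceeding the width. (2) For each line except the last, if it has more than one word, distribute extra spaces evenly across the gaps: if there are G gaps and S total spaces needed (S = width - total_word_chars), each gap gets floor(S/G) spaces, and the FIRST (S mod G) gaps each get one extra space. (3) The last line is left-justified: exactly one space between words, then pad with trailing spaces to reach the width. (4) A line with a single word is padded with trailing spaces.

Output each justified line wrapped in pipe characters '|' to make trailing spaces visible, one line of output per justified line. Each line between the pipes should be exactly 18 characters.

Answer: |bedroom  bed house|
|message   spoon  I|
|two  sand calendar|
|salt  purple river|
|capture magnetic  |

Derivation:
Line 1: ['bedroom', 'bed', 'house'] (min_width=17, slack=1)
Line 2: ['message', 'spoon', 'I'] (min_width=15, slack=3)
Line 3: ['two', 'sand', 'calendar'] (min_width=17, slack=1)
Line 4: ['salt', 'purple', 'river'] (min_width=17, slack=1)
Line 5: ['capture', 'magnetic'] (min_width=16, slack=2)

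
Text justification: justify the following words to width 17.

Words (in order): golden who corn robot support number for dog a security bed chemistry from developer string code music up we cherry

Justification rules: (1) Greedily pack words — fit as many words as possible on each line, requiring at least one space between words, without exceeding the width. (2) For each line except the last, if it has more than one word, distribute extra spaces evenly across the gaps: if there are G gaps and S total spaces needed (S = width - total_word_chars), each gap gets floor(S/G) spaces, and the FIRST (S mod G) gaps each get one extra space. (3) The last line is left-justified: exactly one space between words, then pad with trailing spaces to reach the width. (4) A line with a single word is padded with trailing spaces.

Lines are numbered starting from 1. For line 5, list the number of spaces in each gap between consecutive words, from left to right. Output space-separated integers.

Answer: 4

Derivation:
Line 1: ['golden', 'who', 'corn'] (min_width=15, slack=2)
Line 2: ['robot', 'support'] (min_width=13, slack=4)
Line 3: ['number', 'for', 'dog', 'a'] (min_width=16, slack=1)
Line 4: ['security', 'bed'] (min_width=12, slack=5)
Line 5: ['chemistry', 'from'] (min_width=14, slack=3)
Line 6: ['developer', 'string'] (min_width=16, slack=1)
Line 7: ['code', 'music', 'up', 'we'] (min_width=16, slack=1)
Line 8: ['cherry'] (min_width=6, slack=11)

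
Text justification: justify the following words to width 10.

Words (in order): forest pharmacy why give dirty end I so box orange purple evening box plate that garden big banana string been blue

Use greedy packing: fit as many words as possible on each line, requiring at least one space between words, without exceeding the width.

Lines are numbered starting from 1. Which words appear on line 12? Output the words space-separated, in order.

Line 1: ['forest'] (min_width=6, slack=4)
Line 2: ['pharmacy'] (min_width=8, slack=2)
Line 3: ['why', 'give'] (min_width=8, slack=2)
Line 4: ['dirty', 'end'] (min_width=9, slack=1)
Line 5: ['I', 'so', 'box'] (min_width=8, slack=2)
Line 6: ['orange'] (min_width=6, slack=4)
Line 7: ['purple'] (min_width=6, slack=4)
Line 8: ['evening'] (min_width=7, slack=3)
Line 9: ['box', 'plate'] (min_width=9, slack=1)
Line 10: ['that'] (min_width=4, slack=6)
Line 11: ['garden', 'big'] (min_width=10, slack=0)
Line 12: ['banana'] (min_width=6, slack=4)
Line 13: ['string'] (min_width=6, slack=4)
Line 14: ['been', 'blue'] (min_width=9, slack=1)

Answer: banana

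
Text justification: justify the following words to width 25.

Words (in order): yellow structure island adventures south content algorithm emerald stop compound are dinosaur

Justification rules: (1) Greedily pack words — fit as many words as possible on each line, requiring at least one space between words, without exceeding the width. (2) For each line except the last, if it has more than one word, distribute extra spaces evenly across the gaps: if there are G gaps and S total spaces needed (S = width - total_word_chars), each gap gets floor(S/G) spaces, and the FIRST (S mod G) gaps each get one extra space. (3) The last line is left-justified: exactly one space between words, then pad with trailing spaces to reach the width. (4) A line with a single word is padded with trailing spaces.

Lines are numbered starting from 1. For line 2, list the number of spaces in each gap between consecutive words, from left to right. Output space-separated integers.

Answer: 2 1

Derivation:
Line 1: ['yellow', 'structure', 'island'] (min_width=23, slack=2)
Line 2: ['adventures', 'south', 'content'] (min_width=24, slack=1)
Line 3: ['algorithm', 'emerald', 'stop'] (min_width=22, slack=3)
Line 4: ['compound', 'are', 'dinosaur'] (min_width=21, slack=4)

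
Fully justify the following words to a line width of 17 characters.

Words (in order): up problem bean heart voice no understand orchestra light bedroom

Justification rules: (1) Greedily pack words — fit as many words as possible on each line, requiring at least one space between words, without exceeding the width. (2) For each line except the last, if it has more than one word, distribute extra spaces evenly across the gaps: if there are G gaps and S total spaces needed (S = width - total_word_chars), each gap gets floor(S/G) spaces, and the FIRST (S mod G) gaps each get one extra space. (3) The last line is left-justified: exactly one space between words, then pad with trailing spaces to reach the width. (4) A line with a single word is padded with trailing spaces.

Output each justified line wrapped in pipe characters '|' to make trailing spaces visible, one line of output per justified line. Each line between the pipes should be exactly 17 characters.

Line 1: ['up', 'problem', 'bean'] (min_width=15, slack=2)
Line 2: ['heart', 'voice', 'no'] (min_width=14, slack=3)
Line 3: ['understand'] (min_width=10, slack=7)
Line 4: ['orchestra', 'light'] (min_width=15, slack=2)
Line 5: ['bedroom'] (min_width=7, slack=10)

Answer: |up  problem  bean|
|heart   voice  no|
|understand       |
|orchestra   light|
|bedroom          |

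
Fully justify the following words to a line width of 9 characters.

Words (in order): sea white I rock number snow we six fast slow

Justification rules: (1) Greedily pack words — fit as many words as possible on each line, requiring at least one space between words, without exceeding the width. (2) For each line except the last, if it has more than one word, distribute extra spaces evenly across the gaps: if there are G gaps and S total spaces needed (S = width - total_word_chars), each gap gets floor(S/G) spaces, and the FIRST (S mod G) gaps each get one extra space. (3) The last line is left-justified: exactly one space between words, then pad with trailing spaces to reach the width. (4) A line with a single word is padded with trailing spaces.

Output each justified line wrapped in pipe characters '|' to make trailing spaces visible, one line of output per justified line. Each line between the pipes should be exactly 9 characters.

Line 1: ['sea', 'white'] (min_width=9, slack=0)
Line 2: ['I', 'rock'] (min_width=6, slack=3)
Line 3: ['number'] (min_width=6, slack=3)
Line 4: ['snow', 'we'] (min_width=7, slack=2)
Line 5: ['six', 'fast'] (min_width=8, slack=1)
Line 6: ['slow'] (min_width=4, slack=5)

Answer: |sea white|
|I    rock|
|number   |
|snow   we|
|six  fast|
|slow     |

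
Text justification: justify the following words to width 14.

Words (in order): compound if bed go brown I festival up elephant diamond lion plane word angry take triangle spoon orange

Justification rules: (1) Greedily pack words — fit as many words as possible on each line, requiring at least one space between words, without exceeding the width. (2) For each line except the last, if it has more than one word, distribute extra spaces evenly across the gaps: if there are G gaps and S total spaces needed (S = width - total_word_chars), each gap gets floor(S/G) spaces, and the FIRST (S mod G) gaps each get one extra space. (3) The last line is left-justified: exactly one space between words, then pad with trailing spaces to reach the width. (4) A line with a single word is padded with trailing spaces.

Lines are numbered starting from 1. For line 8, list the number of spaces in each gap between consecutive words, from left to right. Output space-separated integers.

Answer: 1

Derivation:
Line 1: ['compound', 'if'] (min_width=11, slack=3)
Line 2: ['bed', 'go', 'brown', 'I'] (min_width=14, slack=0)
Line 3: ['festival', 'up'] (min_width=11, slack=3)
Line 4: ['elephant'] (min_width=8, slack=6)
Line 5: ['diamond', 'lion'] (min_width=12, slack=2)
Line 6: ['plane', 'word'] (min_width=10, slack=4)
Line 7: ['angry', 'take'] (min_width=10, slack=4)
Line 8: ['triangle', 'spoon'] (min_width=14, slack=0)
Line 9: ['orange'] (min_width=6, slack=8)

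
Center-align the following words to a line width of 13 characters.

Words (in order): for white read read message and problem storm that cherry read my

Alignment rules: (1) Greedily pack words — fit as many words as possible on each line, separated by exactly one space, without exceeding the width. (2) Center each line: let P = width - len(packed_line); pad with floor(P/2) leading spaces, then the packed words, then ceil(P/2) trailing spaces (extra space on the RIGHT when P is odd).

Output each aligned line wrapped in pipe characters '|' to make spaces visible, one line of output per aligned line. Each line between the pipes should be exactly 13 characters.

Answer: |  for white  |
|  read read  |
| message and |
|problem storm|
| that cherry |
|   read my   |

Derivation:
Line 1: ['for', 'white'] (min_width=9, slack=4)
Line 2: ['read', 'read'] (min_width=9, slack=4)
Line 3: ['message', 'and'] (min_width=11, slack=2)
Line 4: ['problem', 'storm'] (min_width=13, slack=0)
Line 5: ['that', 'cherry'] (min_width=11, slack=2)
Line 6: ['read', 'my'] (min_width=7, slack=6)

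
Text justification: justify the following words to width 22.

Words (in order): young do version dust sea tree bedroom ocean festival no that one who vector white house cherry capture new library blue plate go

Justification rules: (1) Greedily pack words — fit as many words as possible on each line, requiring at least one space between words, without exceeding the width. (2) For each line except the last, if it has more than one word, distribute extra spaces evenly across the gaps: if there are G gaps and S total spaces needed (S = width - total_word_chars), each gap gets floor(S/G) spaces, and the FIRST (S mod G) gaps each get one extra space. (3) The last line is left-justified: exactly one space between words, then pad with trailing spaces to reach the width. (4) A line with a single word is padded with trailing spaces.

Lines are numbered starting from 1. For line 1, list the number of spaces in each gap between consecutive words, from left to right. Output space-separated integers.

Line 1: ['young', 'do', 'version', 'dust'] (min_width=21, slack=1)
Line 2: ['sea', 'tree', 'bedroom', 'ocean'] (min_width=22, slack=0)
Line 3: ['festival', 'no', 'that', 'one'] (min_width=20, slack=2)
Line 4: ['who', 'vector', 'white', 'house'] (min_width=22, slack=0)
Line 5: ['cherry', 'capture', 'new'] (min_width=18, slack=4)
Line 6: ['library', 'blue', 'plate', 'go'] (min_width=21, slack=1)

Answer: 2 1 1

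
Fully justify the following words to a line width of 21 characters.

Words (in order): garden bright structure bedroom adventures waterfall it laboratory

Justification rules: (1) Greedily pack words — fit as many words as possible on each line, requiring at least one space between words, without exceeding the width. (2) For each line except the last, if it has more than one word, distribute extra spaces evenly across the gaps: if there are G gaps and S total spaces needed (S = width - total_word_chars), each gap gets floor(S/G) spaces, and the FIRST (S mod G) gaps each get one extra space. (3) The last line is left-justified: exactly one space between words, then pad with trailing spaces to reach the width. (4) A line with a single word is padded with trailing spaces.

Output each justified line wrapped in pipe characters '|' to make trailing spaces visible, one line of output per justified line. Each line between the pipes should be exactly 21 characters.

Line 1: ['garden', 'bright'] (min_width=13, slack=8)
Line 2: ['structure', 'bedroom'] (min_width=17, slack=4)
Line 3: ['adventures', 'waterfall'] (min_width=20, slack=1)
Line 4: ['it', 'laboratory'] (min_width=13, slack=8)

Answer: |garden         bright|
|structure     bedroom|
|adventures  waterfall|
|it laboratory        |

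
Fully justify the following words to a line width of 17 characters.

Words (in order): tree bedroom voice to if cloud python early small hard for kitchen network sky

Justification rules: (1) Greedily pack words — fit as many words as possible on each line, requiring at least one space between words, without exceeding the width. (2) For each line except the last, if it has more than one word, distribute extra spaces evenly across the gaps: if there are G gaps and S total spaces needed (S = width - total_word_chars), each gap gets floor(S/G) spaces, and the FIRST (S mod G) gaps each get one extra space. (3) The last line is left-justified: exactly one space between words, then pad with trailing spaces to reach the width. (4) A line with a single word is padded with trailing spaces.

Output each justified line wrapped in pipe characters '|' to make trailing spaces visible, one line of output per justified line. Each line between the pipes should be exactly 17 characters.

Answer: |tree      bedroom|
|voice to if cloud|
|python      early|
|small   hard  for|
|kitchen   network|
|sky              |

Derivation:
Line 1: ['tree', 'bedroom'] (min_width=12, slack=5)
Line 2: ['voice', 'to', 'if', 'cloud'] (min_width=17, slack=0)
Line 3: ['python', 'early'] (min_width=12, slack=5)
Line 4: ['small', 'hard', 'for'] (min_width=14, slack=3)
Line 5: ['kitchen', 'network'] (min_width=15, slack=2)
Line 6: ['sky'] (min_width=3, slack=14)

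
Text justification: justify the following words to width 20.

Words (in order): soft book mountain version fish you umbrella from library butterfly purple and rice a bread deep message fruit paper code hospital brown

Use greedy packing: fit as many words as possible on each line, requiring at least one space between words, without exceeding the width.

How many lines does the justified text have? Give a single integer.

Answer: 8

Derivation:
Line 1: ['soft', 'book', 'mountain'] (min_width=18, slack=2)
Line 2: ['version', 'fish', 'you'] (min_width=16, slack=4)
Line 3: ['umbrella', 'from'] (min_width=13, slack=7)
Line 4: ['library', 'butterfly'] (min_width=17, slack=3)
Line 5: ['purple', 'and', 'rice', 'a'] (min_width=17, slack=3)
Line 6: ['bread', 'deep', 'message'] (min_width=18, slack=2)
Line 7: ['fruit', 'paper', 'code'] (min_width=16, slack=4)
Line 8: ['hospital', 'brown'] (min_width=14, slack=6)
Total lines: 8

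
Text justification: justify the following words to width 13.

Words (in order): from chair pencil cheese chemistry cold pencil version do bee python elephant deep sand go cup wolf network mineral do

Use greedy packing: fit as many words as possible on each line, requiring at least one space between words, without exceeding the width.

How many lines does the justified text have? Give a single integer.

Line 1: ['from', 'chair'] (min_width=10, slack=3)
Line 2: ['pencil', 'cheese'] (min_width=13, slack=0)
Line 3: ['chemistry'] (min_width=9, slack=4)
Line 4: ['cold', 'pencil'] (min_width=11, slack=2)
Line 5: ['version', 'do'] (min_width=10, slack=3)
Line 6: ['bee', 'python'] (min_width=10, slack=3)
Line 7: ['elephant', 'deep'] (min_width=13, slack=0)
Line 8: ['sand', 'go', 'cup'] (min_width=11, slack=2)
Line 9: ['wolf', 'network'] (min_width=12, slack=1)
Line 10: ['mineral', 'do'] (min_width=10, slack=3)
Total lines: 10

Answer: 10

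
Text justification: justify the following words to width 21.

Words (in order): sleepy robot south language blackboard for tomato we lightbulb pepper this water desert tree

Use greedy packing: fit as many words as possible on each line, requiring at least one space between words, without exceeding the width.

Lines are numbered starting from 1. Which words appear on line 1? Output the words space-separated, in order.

Answer: sleepy robot south

Derivation:
Line 1: ['sleepy', 'robot', 'south'] (min_width=18, slack=3)
Line 2: ['language', 'blackboard'] (min_width=19, slack=2)
Line 3: ['for', 'tomato', 'we'] (min_width=13, slack=8)
Line 4: ['lightbulb', 'pepper', 'this'] (min_width=21, slack=0)
Line 5: ['water', 'desert', 'tree'] (min_width=17, slack=4)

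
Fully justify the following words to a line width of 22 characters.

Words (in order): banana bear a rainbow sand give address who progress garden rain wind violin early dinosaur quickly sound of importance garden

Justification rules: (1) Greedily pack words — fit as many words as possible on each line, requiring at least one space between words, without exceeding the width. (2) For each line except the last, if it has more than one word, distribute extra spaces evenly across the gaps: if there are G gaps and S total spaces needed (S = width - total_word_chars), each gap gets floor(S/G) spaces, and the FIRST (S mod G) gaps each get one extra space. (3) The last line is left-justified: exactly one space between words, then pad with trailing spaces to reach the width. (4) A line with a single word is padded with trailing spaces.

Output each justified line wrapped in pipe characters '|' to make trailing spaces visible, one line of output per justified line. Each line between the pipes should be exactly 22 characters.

Line 1: ['banana', 'bear', 'a', 'rainbow'] (min_width=21, slack=1)
Line 2: ['sand', 'give', 'address', 'who'] (min_width=21, slack=1)
Line 3: ['progress', 'garden', 'rain'] (min_width=20, slack=2)
Line 4: ['wind', 'violin', 'early'] (min_width=17, slack=5)
Line 5: ['dinosaur', 'quickly', 'sound'] (min_width=22, slack=0)
Line 6: ['of', 'importance', 'garden'] (min_width=20, slack=2)

Answer: |banana  bear a rainbow|
|sand  give address who|
|progress  garden  rain|
|wind    violin   early|
|dinosaur quickly sound|
|of importance garden  |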